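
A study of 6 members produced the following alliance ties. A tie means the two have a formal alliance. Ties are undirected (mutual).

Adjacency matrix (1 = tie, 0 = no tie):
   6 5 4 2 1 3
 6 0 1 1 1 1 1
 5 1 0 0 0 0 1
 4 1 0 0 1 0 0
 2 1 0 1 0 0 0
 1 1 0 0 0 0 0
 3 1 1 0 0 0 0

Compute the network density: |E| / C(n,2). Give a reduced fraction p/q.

There are 7 edges and 6 nodes, so the maximum possible is C(6,2) = 15.
Density = 7/15.

7/15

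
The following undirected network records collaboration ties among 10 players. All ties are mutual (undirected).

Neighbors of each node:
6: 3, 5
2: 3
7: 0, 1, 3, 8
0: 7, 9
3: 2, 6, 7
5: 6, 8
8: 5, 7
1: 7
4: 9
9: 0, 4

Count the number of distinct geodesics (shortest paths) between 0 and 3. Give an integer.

The shortest distance is 2, and the only length-2 path is 0–7–3. So there is exactly 1 shortest path.

1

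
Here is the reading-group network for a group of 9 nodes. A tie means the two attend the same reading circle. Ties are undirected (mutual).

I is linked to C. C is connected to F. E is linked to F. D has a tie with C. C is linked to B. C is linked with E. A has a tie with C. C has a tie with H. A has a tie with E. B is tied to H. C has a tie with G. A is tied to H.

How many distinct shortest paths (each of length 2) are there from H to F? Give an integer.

The shortest distance is 2, and the only length-2 path is H–C–F. So there is exactly 1 shortest path.

1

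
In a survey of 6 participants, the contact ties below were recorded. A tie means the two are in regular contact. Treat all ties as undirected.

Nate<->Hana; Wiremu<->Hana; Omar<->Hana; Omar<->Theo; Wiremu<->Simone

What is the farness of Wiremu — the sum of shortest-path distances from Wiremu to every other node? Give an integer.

9

Distances from Wiremu: Hana:1, Nate:2, Omar:2, Simone:1, Theo:3.
Sum = 1 + 2 + 2 + 1 + 3 = 9.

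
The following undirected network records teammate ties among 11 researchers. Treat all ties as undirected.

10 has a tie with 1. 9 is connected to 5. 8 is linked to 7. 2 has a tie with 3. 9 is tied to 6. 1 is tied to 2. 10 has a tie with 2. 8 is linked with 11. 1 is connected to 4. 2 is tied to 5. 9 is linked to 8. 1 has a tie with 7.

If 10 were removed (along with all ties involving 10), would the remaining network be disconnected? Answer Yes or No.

Even without 10, every remaining node can still reach every other (the residual graph is connected), so 10 is not a cut vertex.

No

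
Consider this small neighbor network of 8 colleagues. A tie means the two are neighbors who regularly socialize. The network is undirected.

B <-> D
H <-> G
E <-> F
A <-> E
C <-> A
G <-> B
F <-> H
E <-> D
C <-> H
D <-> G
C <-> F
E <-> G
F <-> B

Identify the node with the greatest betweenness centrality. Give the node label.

E

Unnormalized betweenness of each node: A:3/4, B:13/12, C:7/4, D:7/12, E:55/12, F:23/6, G:17/6, H:19/12.
E has the largest value, 55/12, making it the main broker — the node through which the most shortest paths run.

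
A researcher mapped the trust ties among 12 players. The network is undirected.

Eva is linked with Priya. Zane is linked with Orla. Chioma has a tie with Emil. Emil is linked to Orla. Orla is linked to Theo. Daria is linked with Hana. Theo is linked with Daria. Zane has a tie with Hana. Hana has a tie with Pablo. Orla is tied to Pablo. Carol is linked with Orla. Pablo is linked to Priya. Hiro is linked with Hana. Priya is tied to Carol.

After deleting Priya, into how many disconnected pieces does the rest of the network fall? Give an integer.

Without Priya, the remaining ties split the others into: {Carol, Chioma, Daria, Emil, Hana, Hiro, Orla, Pablo, Theo, Zane}; {Eva}.
That's 2 separate components.

2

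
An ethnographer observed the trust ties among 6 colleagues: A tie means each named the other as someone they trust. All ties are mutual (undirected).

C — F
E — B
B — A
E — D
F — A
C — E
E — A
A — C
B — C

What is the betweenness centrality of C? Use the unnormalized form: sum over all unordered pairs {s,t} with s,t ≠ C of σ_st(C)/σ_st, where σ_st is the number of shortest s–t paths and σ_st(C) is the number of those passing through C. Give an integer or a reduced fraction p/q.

Pairs whose geodesics pass through C — B–F: 1/2; E–F: 1/2; F–D: 1/2.
All other pairs contribute 0.
Summing the contributions gives betweenness(C) = 3/2.

3/2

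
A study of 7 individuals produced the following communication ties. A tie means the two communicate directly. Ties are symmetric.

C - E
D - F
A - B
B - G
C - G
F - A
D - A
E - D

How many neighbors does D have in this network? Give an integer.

3

D is directly tied to A, E, and F. That is 3 neighbors, so the degree of D is 3.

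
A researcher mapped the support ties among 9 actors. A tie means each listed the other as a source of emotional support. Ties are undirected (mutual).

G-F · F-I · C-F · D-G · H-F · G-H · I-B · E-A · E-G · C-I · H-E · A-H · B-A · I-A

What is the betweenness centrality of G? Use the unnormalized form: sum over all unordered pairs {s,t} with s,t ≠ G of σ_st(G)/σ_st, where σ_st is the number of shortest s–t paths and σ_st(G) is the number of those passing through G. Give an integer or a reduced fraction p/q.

Pairs whose geodesics pass through G — I–D: 1; D–C: 1; D–F: 1; D–H: 1; D–A: 2/2; D–B: 3/3; D–E: 1; C–E: 1/3; F–E: 1/2.
All other pairs contribute 0.
Summing the contributions gives betweenness(G) = 47/6.

47/6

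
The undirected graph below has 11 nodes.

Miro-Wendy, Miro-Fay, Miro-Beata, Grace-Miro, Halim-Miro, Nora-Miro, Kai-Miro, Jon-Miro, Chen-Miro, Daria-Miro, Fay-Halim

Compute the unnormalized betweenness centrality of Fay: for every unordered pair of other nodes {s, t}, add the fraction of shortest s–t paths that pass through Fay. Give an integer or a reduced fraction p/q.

No shortest path between any pair of other nodes passes through Fay.
Summing the contributions gives betweenness(Fay) = 0.

0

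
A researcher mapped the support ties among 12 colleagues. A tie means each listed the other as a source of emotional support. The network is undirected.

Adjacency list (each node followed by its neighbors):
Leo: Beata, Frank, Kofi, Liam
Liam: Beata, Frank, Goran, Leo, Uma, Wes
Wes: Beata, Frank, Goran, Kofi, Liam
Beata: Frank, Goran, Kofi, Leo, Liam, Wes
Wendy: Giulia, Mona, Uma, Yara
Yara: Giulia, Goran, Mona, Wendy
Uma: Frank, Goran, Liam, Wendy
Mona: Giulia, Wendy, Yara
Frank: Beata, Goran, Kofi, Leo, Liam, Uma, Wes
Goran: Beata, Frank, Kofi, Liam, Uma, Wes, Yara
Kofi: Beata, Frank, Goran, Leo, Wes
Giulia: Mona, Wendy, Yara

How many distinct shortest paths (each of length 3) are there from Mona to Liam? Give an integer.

2

The shortest distance is 3. The length-3 paths are: Mona–Yara–Goran–Liam; Mona–Wendy–Uma–Liam.
That gives 2 distinct shortest paths.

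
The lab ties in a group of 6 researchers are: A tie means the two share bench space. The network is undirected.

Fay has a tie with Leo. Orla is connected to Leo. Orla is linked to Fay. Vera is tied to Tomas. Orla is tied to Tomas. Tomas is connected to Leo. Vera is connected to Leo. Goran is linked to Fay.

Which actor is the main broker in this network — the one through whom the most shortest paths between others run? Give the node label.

Unnormalized betweenness of each node: Fay:4, Goran:0, Leo:7/2, Orla:1, Tomas:1/2, Vera:0.
Fay has the largest value, 4, making it the main broker — the node through which the most shortest paths run.

Fay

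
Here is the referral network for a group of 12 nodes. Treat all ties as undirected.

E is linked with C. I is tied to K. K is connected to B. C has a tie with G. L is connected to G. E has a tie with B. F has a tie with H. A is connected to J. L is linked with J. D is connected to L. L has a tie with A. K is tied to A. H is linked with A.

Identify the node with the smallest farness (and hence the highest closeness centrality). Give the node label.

Farness (sum of distances to all others) for each node — A:20, B:28, C:31, D:32, E:32, F:38, G:27, H:28, I:33, J:26, K:23, L:22.
The smallest farness is 20, for A, so A has the highest closeness.

A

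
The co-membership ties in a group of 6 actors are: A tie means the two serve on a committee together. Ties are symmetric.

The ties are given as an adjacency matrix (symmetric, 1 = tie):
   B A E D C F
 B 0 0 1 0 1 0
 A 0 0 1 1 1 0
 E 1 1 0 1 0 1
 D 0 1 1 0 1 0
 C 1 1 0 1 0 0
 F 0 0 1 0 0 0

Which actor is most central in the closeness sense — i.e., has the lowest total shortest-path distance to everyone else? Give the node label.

Farness (sum of distances to all others) for each node — A:7, B:8, C:8, D:7, E:6, F:10.
The smallest farness is 6, for E, so E has the highest closeness.

E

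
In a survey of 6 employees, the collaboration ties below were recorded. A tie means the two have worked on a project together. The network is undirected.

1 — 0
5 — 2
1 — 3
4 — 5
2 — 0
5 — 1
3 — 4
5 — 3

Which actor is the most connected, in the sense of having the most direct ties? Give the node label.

5

Degrees — 0:2, 1:3, 2:2, 3:3, 4:2, 5:4.
The maximum is 4, attained only by 5.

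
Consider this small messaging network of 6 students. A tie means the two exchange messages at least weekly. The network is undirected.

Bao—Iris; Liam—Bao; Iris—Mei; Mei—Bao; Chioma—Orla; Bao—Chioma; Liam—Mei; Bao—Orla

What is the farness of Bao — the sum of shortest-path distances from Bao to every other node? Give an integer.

Distances from Bao: Chioma:1, Iris:1, Liam:1, Mei:1, Orla:1.
Sum = 1 + 1 + 1 + 1 + 1 = 5.

5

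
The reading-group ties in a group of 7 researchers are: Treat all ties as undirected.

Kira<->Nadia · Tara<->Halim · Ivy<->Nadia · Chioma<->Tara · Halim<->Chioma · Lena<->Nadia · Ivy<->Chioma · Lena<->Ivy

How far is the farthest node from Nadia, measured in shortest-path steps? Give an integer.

3

Distances from Nadia: Chioma:2, Halim:3, Ivy:1, Kira:1, Lena:1, Tara:3.
The largest is 3 (to Tara and Halim), so the eccentricity of Nadia is 3.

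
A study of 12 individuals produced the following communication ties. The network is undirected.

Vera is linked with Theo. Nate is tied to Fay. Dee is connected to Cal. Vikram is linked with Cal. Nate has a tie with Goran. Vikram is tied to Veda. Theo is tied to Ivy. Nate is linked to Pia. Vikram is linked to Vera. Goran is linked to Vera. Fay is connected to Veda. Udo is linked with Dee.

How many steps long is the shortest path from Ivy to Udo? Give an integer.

6

One shortest route is Ivy – Theo – Vera – Vikram – Cal – Dee – Udo, which uses 6 edges, and at distance 5 from Ivy we only reach {Dee, Fay, Pia}, which does not include Udo. So d(Ivy,Udo) = 6.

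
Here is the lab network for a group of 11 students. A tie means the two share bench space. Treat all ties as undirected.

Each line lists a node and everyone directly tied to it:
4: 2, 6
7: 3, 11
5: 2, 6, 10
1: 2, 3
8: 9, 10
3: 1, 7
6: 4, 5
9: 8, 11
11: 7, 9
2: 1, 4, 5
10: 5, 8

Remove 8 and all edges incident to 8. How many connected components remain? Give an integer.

8's neighbors (9 and 10) remain reachable from one another through other ties, so the rest of the network stays in one piece.

1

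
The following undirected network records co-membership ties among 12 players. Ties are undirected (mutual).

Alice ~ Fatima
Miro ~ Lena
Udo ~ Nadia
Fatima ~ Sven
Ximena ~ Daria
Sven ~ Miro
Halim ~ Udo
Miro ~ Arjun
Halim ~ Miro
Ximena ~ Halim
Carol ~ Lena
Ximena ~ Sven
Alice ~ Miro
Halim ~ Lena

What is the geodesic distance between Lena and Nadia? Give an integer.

3

One shortest route is Lena – Halim – Udo – Nadia, which uses 3 edges, and at distance 2 from Lena we only reach {Alice, Arjun, Sven, Udo, Ximena}, which does not include Nadia. So d(Lena,Nadia) = 3.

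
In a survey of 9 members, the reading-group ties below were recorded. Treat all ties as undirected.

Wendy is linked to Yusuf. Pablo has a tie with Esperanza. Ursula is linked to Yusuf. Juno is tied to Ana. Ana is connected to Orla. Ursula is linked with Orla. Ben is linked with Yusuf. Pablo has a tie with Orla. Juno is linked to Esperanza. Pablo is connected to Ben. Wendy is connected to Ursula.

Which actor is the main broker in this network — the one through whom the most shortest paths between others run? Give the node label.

Orla

Unnormalized betweenness of each node: Ana:7/2, Ben:7/2, Esperanza:5/2, Juno:1, Orla:21/2, Pablo:17/2, Ursula:13/2, Wendy:0, Yusuf:3.
Orla has the largest value, 21/2, making it the main broker — the node through which the most shortest paths run.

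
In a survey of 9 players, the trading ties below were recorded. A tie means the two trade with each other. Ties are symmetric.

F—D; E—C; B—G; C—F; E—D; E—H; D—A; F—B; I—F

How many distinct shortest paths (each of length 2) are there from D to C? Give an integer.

The shortest distance is 2. The length-2 paths are: D–F–C; D–E–C.
That gives 2 distinct shortest paths.

2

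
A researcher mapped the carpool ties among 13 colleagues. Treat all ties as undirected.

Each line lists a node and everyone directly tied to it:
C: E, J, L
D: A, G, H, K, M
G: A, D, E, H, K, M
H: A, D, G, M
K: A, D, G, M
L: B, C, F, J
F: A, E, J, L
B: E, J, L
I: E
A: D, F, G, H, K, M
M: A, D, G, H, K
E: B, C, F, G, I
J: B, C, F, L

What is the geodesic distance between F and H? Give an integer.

2

One shortest route is F – A – H, which uses 2 edges, and F and H are not directly tied, so nothing shorter exists. So d(F,H) = 2.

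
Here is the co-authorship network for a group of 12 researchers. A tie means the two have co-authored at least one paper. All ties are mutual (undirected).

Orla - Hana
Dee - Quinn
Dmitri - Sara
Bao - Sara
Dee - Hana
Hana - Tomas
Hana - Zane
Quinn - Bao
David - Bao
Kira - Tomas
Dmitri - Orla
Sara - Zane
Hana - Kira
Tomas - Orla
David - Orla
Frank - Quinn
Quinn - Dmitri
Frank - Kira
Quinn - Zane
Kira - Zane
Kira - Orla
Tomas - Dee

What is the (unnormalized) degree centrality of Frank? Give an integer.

2

Frank is directly tied to Kira and Quinn. That is 2 neighbors, so the degree of Frank is 2.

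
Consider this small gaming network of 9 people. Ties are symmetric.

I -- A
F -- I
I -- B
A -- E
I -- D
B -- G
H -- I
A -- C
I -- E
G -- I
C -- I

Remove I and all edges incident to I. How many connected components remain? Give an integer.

Without I, the remaining ties split the others into: {D}; {A, C, E}; {F}; {B, G}; {H}.
That's 5 separate components.

5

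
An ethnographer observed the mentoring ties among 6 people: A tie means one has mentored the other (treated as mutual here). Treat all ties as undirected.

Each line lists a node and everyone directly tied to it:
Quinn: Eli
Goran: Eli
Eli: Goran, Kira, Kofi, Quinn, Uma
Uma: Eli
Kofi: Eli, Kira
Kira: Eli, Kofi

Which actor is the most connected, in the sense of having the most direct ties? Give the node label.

Degrees — Eli:5, Goran:1, Kira:2, Kofi:2, Quinn:1, Uma:1.
The maximum is 5, attained only by Eli.

Eli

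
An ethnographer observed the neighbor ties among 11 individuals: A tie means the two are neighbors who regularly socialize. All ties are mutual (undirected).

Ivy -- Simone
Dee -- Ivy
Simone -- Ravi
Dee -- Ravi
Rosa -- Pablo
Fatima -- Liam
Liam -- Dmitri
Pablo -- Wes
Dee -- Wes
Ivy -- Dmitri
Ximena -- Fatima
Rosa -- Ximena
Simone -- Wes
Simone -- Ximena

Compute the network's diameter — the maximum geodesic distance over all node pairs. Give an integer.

Eccentricity of each node (its greatest distance to any other): Dee:4, Dmitri:4, Fatima:4, Ivy:3, Liam:4, Pablo:4, Ravi:4, Rosa:4, Simone:3, Wes:4, Ximena:3.
The maximum eccentricity is 4, realized for instance by the pair Dmitri–Rosa via Dmitri – Ivy – Simone – Ximena – Rosa. So the diameter is 4.

4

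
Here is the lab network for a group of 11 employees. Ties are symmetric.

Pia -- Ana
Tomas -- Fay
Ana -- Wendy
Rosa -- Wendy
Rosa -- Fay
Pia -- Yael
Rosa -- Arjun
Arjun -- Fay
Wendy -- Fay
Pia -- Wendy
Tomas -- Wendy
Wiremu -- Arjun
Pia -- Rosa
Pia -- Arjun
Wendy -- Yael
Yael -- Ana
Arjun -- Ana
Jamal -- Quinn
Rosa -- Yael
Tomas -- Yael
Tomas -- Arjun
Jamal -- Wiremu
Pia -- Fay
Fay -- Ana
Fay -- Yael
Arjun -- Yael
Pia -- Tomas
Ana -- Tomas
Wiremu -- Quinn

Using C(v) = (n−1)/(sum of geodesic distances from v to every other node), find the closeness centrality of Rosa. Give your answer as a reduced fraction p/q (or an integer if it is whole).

Distances from Rosa: Ana:2, Arjun:1, Fay:1, Jamal:3, Pia:1, Quinn:3, Tomas:2, Wendy:1, Wiremu:2, Yael:1. Sum = 17.
n = 11, so closeness = 10/17.

10/17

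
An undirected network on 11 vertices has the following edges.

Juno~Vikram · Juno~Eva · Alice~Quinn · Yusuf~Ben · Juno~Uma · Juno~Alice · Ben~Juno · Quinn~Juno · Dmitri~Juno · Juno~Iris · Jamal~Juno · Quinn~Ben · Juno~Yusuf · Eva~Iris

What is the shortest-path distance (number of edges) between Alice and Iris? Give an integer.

2

One shortest route is Alice – Juno – Iris, which uses 2 edges, and Alice and Iris are not directly tied, so nothing shorter exists. So d(Alice,Iris) = 2.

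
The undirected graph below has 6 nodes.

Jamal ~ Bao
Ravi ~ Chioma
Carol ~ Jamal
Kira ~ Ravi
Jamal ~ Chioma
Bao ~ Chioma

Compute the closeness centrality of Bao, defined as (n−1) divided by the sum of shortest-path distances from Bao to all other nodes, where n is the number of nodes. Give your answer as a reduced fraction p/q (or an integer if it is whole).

Distances from Bao: Carol:2, Chioma:1, Jamal:1, Kira:3, Ravi:2. Sum = 9.
n = 6, so closeness = 5/9.

5/9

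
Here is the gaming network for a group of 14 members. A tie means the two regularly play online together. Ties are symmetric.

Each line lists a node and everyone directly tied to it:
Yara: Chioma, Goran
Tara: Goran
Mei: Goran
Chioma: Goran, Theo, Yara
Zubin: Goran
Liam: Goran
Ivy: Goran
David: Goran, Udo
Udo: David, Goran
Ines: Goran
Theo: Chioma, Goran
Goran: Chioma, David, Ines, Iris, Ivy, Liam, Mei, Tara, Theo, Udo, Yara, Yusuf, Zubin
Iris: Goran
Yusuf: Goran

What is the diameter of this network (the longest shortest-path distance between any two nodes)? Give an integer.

2

Eccentricity of each node (its greatest distance to any other): Chioma:2, David:2, Goran:1, Ines:2, Iris:2, Ivy:2, Liam:2, Mei:2, Tara:2, Theo:2, Udo:2, Yara:2, Yusuf:2, Zubin:2.
The maximum eccentricity is 2, realized for instance by the pair Iris–Tara via Iris – Goran – Tara. So the diameter is 2.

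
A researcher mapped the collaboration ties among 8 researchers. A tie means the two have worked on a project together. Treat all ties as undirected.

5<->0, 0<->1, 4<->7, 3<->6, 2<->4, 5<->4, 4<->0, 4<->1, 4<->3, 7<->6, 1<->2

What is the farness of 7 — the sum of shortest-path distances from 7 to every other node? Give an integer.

12

Distances from 7: 0:2, 1:2, 2:2, 3:2, 4:1, 5:2, 6:1.
Sum = 2 + 2 + 2 + 2 + 1 + 2 + 1 = 12.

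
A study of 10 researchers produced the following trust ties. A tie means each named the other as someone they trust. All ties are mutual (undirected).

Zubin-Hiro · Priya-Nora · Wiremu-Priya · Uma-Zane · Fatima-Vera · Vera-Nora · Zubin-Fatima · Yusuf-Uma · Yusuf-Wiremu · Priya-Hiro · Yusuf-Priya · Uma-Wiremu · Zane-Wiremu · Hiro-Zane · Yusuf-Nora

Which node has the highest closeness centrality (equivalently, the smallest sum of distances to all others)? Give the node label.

Priya

Farness (sum of distances to all others) for each node — Fatima:23, Hiro:16, Nora:17, Priya:15, Uma:19, Vera:21, Wiremu:18, Yusuf:16, Zane:19, Zubin:20.
The smallest farness is 15, for Priya, so Priya has the highest closeness.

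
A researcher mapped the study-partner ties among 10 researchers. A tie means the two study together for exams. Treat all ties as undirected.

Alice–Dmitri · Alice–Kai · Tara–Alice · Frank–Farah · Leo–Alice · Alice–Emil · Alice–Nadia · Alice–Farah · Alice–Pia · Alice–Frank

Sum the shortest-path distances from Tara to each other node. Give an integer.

Distances from Tara: Alice:1, Dmitri:2, Emil:2, Farah:2, Frank:2, Kai:2, Leo:2, Nadia:2, Pia:2.
Sum = 1 + 2 + 2 + 2 + 2 + 2 + 2 + 2 + 2 = 17.

17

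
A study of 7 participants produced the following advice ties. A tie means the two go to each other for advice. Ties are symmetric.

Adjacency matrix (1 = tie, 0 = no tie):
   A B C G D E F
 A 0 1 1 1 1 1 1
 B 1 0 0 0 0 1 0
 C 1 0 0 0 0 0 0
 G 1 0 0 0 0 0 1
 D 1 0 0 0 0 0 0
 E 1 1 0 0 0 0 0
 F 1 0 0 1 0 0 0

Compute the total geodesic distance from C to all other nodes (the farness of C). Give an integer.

11

Distances from C: A:1, B:2, D:2, E:2, F:2, G:2.
Sum = 1 + 2 + 2 + 2 + 2 + 2 = 11.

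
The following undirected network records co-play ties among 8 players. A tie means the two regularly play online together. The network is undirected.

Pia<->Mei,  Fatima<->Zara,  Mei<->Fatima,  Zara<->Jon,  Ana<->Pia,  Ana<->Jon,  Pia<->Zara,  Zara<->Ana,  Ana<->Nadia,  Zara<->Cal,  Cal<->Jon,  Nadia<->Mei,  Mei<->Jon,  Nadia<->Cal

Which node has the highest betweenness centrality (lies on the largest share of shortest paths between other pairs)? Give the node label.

Zara

Unnormalized betweenness of each node: Ana:5/3, Cal:5/6, Fatima:1/3, Jon:3/2, Mei:19/6, Nadia:7/6, Pia:2/3, Zara:14/3.
Zara has the largest value, 14/3, making it the main broker — the node through which the most shortest paths run.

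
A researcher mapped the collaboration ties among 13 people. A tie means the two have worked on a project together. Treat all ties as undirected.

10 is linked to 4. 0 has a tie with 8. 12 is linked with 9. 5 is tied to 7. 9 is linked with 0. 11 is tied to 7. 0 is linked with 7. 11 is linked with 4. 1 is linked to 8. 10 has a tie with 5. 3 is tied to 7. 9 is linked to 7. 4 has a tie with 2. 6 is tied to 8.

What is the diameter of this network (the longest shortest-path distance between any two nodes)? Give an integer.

6

Eccentricity of each node (its greatest distance to any other): 0:4, 1:6, 2:6, 3:4, 4:5, 5:4, 6:6, 7:3, 8:5, 9:4, 10:5, 11:4, 12:5.
The maximum eccentricity is 6, realized for instance by the pair 1–2 via 1 – 8 – 0 – 7 – 11 – 4 – 2. So the diameter is 6.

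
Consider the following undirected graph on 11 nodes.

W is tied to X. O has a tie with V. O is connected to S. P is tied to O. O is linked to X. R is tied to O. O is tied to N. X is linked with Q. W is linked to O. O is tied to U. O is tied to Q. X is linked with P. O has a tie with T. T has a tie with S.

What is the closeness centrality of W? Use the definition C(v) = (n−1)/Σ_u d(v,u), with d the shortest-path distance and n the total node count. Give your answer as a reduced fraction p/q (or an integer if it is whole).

Distances from W: N:2, O:1, P:2, Q:2, R:2, S:2, T:2, U:2, V:2, X:1. Sum = 18.
n = 11, so closeness = 10/18 = 5/9.

5/9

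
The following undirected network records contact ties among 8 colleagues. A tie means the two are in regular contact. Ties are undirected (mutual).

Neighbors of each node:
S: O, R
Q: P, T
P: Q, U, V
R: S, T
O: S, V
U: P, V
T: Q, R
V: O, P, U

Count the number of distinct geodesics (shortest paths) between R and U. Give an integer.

The shortest distance is 4. The length-4 paths are: R–T–Q–P–U; R–S–O–V–U.
That gives 2 distinct shortest paths.

2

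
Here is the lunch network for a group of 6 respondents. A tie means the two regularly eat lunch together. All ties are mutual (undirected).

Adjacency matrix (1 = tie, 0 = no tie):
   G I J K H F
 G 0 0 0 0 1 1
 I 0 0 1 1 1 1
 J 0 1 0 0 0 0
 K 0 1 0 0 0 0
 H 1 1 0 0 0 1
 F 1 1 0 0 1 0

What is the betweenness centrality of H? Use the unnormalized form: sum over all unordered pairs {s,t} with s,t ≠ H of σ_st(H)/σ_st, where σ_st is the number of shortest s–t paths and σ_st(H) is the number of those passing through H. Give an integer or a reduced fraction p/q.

3/2

Pairs whose geodesics pass through H — G–I: 1/2; G–J: 1/2; G–K: 1/2.
All other pairs contribute 0.
Summing the contributions gives betweenness(H) = 3/2.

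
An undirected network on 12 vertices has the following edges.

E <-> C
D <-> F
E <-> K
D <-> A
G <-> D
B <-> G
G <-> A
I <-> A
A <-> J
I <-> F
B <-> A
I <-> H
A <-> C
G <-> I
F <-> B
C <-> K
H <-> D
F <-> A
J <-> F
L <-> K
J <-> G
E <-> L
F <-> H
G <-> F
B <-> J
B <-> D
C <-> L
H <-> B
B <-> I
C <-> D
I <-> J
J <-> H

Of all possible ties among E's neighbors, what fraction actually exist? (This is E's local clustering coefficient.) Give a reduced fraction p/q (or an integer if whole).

1

E's neighbors: C, K, and L (k = 3).
Possible neighbor pairs: C(3,2) = 3. Edges among them: C–K, C–L, K–L → e = 3.
Clustering(E) = 3/3 = 1.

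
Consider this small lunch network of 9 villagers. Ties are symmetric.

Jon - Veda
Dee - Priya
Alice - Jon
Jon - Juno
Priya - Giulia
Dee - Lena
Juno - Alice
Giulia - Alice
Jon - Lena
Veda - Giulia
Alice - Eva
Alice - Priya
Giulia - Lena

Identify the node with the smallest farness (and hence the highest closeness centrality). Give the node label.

Farness (sum of distances to all others) for each node — Alice:11, Dee:17, Eva:18, Giulia:12, Jon:12, Juno:15, Lena:14, Priya:13, Veda:16.
The smallest farness is 11, for Alice, so Alice has the highest closeness.

Alice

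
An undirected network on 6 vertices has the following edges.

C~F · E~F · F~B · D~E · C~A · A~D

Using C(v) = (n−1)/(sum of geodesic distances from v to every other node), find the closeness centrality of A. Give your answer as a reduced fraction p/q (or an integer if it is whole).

Distances from A: B:3, C:1, D:1, E:2, F:2. Sum = 9.
n = 6, so closeness = 5/9.

5/9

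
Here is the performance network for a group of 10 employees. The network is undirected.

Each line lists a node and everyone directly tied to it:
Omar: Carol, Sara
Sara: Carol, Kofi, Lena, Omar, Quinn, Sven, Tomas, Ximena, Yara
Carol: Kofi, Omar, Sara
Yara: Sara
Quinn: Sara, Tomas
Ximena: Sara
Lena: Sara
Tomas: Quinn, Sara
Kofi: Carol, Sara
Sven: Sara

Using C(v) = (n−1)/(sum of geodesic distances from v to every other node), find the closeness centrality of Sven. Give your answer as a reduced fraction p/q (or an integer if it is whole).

9/17

Distances from Sven: Carol:2, Kofi:2, Lena:2, Omar:2, Quinn:2, Sara:1, Tomas:2, Ximena:2, Yara:2. Sum = 17.
n = 10, so closeness = 9/17.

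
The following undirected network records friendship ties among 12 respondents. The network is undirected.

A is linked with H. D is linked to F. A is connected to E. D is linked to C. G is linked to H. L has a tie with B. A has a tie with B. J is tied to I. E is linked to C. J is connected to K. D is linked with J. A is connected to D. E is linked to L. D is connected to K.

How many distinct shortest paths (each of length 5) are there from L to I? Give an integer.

3

The shortest distance is 5. The length-5 paths are: L–E–A–D–J–I; L–B–A–D–J–I; L–E–C–D–J–I.
That gives 3 distinct shortest paths.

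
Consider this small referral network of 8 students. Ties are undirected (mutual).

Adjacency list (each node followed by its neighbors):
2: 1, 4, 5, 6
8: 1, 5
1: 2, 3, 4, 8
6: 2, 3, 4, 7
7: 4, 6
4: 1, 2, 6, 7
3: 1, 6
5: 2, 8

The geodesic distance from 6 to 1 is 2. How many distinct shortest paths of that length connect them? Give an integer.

The shortest distance is 2. The length-2 paths are: 6–3–1; 6–4–1; 6–2–1.
That gives 3 distinct shortest paths.

3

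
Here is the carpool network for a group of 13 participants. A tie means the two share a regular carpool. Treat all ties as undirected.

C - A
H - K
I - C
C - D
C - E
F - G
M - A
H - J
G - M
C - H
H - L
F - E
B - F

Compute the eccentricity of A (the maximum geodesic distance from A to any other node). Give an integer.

Distances from A: B:4, C:1, D:2, E:2, F:3, G:2, H:2, I:2, J:3, K:3, L:3, M:1.
The largest is 4 (to B), so the eccentricity of A is 4.

4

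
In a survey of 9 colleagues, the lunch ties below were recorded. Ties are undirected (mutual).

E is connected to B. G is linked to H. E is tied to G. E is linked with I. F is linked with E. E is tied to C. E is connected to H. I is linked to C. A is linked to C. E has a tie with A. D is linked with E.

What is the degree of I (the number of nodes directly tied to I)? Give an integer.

2

I is directly tied to C and E. That is 2 neighbors, so the degree of I is 2.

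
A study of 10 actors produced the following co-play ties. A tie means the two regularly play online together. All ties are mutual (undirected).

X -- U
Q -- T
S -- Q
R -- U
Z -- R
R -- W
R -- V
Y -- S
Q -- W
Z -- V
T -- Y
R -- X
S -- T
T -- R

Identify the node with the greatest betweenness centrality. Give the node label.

R

Unnormalized betweenness of each node: Q:13/6, R:149/6, S:5/6, T:41/3, U:0, V:0, W:5/2, X:0, Y:0, Z:0.
R has the largest value, 149/6, making it the main broker — the node through which the most shortest paths run.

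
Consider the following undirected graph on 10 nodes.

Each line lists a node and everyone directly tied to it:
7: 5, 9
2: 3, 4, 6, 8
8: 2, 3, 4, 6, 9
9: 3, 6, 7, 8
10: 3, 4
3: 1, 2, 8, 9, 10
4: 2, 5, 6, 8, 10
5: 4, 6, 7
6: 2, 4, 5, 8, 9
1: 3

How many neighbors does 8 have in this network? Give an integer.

8 is directly tied to 2, 3, 4, 6, and 9. That is 5 neighbors, so the degree of 8 is 5.

5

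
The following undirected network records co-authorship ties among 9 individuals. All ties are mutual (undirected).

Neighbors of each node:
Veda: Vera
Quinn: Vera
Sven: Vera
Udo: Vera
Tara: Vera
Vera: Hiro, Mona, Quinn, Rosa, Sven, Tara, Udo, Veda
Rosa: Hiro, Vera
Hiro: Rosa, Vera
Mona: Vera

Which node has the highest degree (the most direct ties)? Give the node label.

Vera

Degrees — Hiro:2, Mona:1, Quinn:1, Rosa:2, Sven:1, Tara:1, Udo:1, Veda:1, Vera:8.
The maximum is 8, attained only by Vera.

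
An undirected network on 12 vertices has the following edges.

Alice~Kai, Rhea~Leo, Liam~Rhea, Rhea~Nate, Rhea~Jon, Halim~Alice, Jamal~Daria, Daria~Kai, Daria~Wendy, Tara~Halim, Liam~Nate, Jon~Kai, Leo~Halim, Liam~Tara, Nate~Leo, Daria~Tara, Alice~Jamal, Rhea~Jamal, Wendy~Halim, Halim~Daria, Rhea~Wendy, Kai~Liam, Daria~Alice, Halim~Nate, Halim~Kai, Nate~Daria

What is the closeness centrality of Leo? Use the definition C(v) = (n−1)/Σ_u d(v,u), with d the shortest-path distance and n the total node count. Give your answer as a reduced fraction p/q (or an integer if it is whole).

Distances from Leo: Alice:2, Daria:2, Halim:1, Jamal:2, Jon:2, Kai:2, Liam:2, Nate:1, Rhea:1, Tara:2, Wendy:2. Sum = 19.
n = 12, so closeness = 11/19.

11/19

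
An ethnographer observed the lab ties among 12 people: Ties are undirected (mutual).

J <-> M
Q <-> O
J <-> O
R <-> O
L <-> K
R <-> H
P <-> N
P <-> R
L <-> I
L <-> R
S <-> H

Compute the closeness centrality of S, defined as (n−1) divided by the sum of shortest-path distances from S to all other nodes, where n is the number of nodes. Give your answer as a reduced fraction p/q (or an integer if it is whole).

Distances from S: H:1, I:4, J:4, K:4, L:3, M:5, N:4, O:3, P:3, Q:4, R:2. Sum = 37.
n = 12, so closeness = 11/37.

11/37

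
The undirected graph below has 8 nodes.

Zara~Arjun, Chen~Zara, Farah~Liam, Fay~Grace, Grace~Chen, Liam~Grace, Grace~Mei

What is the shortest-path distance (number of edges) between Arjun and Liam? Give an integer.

One shortest route is Arjun – Zara – Chen – Grace – Liam, which uses 4 edges, and at distance 3 from Arjun we only reach {Grace}, which does not include Liam. So d(Arjun,Liam) = 4.

4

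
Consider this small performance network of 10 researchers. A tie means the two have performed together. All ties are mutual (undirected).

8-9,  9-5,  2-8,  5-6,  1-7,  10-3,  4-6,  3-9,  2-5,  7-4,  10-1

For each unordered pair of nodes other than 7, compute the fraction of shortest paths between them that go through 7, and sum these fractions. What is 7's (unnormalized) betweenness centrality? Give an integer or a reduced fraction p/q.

29/6

Pairs whose geodesics pass through 7 — 2–1: 1/3; 5–1: 1/2; 6–1: 1; 6–10: 1/2; 4–1: 1; 4–10: 1; 4–3: 1/2.
All other pairs contribute 0.
Summing the contributions gives betweenness(7) = 29/6.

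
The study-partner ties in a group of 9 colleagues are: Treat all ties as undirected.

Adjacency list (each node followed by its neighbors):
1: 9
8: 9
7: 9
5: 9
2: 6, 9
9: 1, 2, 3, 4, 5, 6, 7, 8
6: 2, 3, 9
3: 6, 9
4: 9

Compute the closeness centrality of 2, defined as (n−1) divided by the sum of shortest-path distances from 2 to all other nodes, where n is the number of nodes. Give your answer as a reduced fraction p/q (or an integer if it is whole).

4/7

Distances from 2: 1:2, 3:2, 4:2, 5:2, 6:1, 7:2, 8:2, 9:1. Sum = 14.
n = 9, so closeness = 8/14 = 4/7.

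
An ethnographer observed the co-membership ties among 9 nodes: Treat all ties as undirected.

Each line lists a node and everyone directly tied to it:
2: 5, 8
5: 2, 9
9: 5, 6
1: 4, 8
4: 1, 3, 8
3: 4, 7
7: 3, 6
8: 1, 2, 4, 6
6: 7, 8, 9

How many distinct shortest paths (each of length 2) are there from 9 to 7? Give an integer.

The shortest distance is 2, and the only length-2 path is 9–6–7. So there is exactly 1 shortest path.

1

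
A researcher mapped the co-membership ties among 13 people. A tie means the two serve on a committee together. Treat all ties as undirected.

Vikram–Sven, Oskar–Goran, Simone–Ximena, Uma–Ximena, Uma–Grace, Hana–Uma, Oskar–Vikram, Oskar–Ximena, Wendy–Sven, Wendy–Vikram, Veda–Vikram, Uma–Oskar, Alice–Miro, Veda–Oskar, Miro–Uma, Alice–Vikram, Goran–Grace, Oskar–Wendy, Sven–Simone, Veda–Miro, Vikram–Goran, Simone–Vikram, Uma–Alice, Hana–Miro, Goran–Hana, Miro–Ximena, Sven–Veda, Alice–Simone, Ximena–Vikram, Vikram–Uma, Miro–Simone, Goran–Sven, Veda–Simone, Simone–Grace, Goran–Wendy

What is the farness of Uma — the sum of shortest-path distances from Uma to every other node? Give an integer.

17

Distances from Uma: Alice:1, Goran:2, Grace:1, Hana:1, Miro:1, Oskar:1, Simone:2, Sven:2, Veda:2, Vikram:1, Wendy:2, Ximena:1.
Sum = 1 + 2 + 1 + 1 + 1 + 1 + 2 + 2 + 2 + 1 + 2 + 1 = 17.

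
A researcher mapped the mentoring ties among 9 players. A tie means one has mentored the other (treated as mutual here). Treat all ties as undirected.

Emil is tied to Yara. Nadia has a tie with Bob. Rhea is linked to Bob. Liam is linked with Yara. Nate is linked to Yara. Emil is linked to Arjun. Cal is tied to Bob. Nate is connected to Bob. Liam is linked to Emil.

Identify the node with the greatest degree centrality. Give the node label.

Degrees — Arjun:1, Bob:4, Cal:1, Emil:3, Liam:2, Nadia:1, Nate:2, Rhea:1, Yara:3.
The maximum is 4, attained only by Bob.

Bob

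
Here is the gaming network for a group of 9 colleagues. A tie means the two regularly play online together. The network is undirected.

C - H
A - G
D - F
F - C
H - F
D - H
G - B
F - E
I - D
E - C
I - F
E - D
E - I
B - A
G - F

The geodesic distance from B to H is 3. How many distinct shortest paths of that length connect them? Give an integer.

1

The shortest distance is 3, and the only length-3 path is B–G–F–H. So there is exactly 1 shortest path.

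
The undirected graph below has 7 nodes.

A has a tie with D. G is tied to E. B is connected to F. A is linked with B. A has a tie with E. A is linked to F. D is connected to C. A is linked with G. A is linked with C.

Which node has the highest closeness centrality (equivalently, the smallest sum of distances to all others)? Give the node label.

A

Farness (sum of distances to all others) for each node — A:6, B:10, C:10, D:10, E:10, F:10, G:10.
The smallest farness is 6, for A, so A has the highest closeness.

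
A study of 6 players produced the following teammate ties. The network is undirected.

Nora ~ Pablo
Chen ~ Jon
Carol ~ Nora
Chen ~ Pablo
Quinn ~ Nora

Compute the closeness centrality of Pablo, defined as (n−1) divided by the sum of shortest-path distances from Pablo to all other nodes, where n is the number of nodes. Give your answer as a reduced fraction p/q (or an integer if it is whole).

Distances from Pablo: Carol:2, Chen:1, Jon:2, Nora:1, Quinn:2. Sum = 8.
n = 6, so closeness = 5/8.

5/8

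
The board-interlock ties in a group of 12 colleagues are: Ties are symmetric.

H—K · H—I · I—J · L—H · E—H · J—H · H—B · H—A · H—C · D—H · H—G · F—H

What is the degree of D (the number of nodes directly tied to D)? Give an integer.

1

D is directly tied to H. That is 1 neighbor, so the degree of D is 1.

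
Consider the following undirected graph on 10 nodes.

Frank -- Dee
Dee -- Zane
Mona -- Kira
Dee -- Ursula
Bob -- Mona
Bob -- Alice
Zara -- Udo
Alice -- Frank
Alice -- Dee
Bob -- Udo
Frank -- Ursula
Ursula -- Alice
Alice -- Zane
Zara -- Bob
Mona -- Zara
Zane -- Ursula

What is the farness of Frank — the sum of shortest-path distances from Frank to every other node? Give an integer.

20

Distances from Frank: Alice:1, Bob:2, Dee:1, Kira:4, Mona:3, Udo:3, Ursula:1, Zane:2, Zara:3.
Sum = 1 + 2 + 1 + 4 + 3 + 3 + 1 + 2 + 3 = 20.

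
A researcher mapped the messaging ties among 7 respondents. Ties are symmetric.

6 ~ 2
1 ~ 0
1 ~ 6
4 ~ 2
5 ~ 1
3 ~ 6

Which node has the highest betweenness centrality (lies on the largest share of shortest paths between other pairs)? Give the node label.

Unnormalized betweenness of each node: 0:0, 1:9, 2:5, 3:0, 4:0, 5:0, 6:11.
6 has the largest value, 11, making it the main broker — the node through which the most shortest paths run.

6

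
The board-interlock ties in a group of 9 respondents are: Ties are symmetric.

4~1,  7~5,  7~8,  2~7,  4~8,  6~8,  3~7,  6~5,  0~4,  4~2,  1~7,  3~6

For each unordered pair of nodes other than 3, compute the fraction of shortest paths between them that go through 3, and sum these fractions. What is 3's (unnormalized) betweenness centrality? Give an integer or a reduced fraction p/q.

5/6

Pairs whose geodesics pass through 3 — 7–6: 1/3; 1–6: 1/4; 2–6: 1/4.
All other pairs contribute 0.
Summing the contributions gives betweenness(3) = 5/6.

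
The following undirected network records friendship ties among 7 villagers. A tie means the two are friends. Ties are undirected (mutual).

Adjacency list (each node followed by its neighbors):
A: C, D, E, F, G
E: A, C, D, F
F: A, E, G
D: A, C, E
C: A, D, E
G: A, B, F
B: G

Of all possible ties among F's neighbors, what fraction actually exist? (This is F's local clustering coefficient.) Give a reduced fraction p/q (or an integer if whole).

F's neighbors: A, E, and G (k = 3).
Possible neighbor pairs: C(3,2) = 3. Edges among them: A–E, A–G → e = 2.
Clustering(F) = 2/3.

2/3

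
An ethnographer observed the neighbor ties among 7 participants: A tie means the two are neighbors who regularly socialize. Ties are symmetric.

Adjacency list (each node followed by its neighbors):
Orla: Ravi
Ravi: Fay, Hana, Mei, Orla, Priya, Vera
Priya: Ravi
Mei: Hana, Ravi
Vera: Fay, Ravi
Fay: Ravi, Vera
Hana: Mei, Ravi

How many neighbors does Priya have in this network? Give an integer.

1

Priya is directly tied to Ravi. That is 1 neighbor, so the degree of Priya is 1.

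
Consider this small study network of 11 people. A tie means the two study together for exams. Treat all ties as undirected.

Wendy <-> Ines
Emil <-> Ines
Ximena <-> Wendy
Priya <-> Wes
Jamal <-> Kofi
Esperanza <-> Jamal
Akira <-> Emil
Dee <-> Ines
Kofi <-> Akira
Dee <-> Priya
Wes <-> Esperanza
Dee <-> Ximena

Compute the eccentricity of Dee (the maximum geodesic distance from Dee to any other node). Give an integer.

Distances from Dee: Akira:3, Emil:2, Esperanza:3, Ines:1, Jamal:4, Kofi:4, Priya:1, Wendy:2, Wes:2, Ximena:1.
The largest is 4 (to Kofi and Jamal), so the eccentricity of Dee is 4.

4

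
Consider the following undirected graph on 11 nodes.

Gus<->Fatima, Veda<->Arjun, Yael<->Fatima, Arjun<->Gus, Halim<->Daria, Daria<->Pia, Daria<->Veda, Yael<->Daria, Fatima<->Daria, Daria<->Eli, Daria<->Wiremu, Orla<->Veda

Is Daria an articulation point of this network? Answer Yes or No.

Removing Daria leaves {Halim} with no path to {Arjun, Fatima, Gus, Orla, Veda, and Yael}, so the network splits into 5 components. Daria is a cut vertex.

Yes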